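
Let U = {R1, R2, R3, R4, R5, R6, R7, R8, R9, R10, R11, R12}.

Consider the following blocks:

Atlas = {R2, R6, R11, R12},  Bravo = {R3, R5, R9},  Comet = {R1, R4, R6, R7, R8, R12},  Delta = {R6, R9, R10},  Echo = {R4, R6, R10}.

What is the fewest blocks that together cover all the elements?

Take {Atlas, Bravo, Comet, Delta}. Their union is {R1, R2, R3, R4, R5, R6, R7, R8, R9, R10, R11, R12}, which is all 12 elements.
No 3 of the 5 blocks cover everything (all 10 combinations miss at least one element), so 4 is optimal.

4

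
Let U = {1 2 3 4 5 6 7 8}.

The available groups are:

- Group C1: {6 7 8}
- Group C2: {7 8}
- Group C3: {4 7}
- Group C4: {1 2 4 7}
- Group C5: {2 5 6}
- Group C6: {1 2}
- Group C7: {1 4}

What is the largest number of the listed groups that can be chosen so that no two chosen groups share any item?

C2, C5, C7 are pairwise disjoint (C2={7,8}; C5={2,5,6}; C7={1,4}).
Every remaining group overlaps one of these, and no 4 of the listed groups are pairwise disjoint, so 3 is the maximum.

3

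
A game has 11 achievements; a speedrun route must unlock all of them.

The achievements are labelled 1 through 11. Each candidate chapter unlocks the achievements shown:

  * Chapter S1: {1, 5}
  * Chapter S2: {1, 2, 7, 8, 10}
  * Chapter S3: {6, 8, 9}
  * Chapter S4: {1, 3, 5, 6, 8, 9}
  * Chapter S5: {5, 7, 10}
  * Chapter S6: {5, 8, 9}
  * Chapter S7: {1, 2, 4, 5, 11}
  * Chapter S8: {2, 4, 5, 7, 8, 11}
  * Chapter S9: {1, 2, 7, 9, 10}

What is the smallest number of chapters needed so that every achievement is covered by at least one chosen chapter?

S4 and S8 and S9 together: S4 ∪ S8 ∪ S9 = {1, 2, 3, 4, 5, 6, 7, 8, 9, 10, 11} — every achievement is covered.
Only S4 contains 3, so S4 is forced; the remaining 5 achievements need at least 2 more chapters (each remaining chapter adds at most 4) — so at least 3 chapters are needed, and 3 is optimal.

3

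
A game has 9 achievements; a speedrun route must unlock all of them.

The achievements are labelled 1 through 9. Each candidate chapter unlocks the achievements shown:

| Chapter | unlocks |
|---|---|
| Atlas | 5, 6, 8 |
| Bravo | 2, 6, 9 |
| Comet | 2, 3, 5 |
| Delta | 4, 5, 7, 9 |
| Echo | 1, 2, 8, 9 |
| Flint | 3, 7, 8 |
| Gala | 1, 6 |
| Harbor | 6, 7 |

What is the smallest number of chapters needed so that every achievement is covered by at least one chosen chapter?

4

Delta and Echo and Flint and Harbor together: Delta ∪ Echo ∪ Flint ∪ Harbor = {1, 2, 3, 4, 5, 6, 7, 8, 9} — every achievement is covered.
No 3 of the 8 chapters cover everything (all 56 combinations miss at least one achievement), so 4 is optimal.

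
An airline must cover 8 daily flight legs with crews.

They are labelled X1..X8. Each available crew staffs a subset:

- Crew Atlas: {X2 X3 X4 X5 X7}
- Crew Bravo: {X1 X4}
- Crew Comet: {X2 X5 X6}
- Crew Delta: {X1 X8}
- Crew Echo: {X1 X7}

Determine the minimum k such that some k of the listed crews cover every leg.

3

Atlas and Comet and Delta together: Atlas ∪ Comet ∪ Delta = {X1, X2, X3, X4, X5, X6, X7, X8} — every leg is covered.
Only Atlas contains X3, so Atlas is forced; the remaining 3 legs need at least 2 more crews (each remaining crew adds at most 2) — so at least 3 crews are needed, and 3 is optimal.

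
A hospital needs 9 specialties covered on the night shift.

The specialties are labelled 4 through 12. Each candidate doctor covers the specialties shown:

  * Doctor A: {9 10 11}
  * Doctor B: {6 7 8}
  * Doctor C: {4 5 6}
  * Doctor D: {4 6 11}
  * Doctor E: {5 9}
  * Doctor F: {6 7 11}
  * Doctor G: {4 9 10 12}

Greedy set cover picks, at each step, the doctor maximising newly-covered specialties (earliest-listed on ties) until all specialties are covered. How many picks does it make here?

Greedy: pick G (covers 4 new) → pick B (covers 3 new) → pick A (covers 1 new) → pick C (covers 1 new). Total picks: 4.

4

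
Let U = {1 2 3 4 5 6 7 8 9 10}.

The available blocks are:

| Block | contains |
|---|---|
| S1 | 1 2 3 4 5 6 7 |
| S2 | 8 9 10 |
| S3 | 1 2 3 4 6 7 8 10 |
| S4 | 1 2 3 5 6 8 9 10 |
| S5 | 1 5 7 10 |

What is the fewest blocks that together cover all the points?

S1 and S2 cover everything between them: the union {1, 2, 3, 4, 5, 6, 7, 8, 9, 10} is all of U.
No single block has all 10 points (the largest, S3, has 8), so 2 is optimal.

2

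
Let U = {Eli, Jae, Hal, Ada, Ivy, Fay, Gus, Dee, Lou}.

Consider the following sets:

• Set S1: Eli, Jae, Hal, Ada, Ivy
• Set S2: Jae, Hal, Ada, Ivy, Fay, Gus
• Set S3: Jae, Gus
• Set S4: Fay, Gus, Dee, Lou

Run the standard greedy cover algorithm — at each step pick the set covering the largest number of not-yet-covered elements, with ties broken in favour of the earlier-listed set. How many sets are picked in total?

Greedy: pick S2 (covers 6 new) → pick S4 (covers 2 new) → pick S1 (covers 1 new). Total picks: 3.
(The true minimum cover uses only 2 sets, so greedy is not optimal here.)

3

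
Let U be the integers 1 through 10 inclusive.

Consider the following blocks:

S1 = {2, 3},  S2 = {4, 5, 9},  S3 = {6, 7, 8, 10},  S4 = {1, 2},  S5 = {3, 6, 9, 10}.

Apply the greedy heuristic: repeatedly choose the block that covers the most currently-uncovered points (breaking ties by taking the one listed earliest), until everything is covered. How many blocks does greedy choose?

Greedy: pick S3 (covers 4 new) → pick S2 (covers 3 new) → pick S1 (covers 2 new) → pick S4 (covers 1 new). Total picks: 4.

4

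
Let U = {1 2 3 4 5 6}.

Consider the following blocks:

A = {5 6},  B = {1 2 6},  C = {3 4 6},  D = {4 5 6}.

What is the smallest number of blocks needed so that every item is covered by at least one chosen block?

3

Take {B, C, D}. Their union is {1, 2, 3, 4, 5, 6}, which is all 6 items.
Only B contains 1, so B is forced; the remaining 3 items need at least 2 more blocks (each remaining block adds at most 2) — so at least 3 blocks are needed, and 3 is optimal.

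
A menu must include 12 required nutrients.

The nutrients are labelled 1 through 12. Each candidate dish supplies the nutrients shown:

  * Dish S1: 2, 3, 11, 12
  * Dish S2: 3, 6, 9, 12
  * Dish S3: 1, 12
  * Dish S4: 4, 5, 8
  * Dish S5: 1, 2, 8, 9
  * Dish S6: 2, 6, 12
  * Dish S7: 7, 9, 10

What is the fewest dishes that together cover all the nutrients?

Take {S1, S3, S4, S6, S7}. Their union is {1, 2, 3, 4, 5, 6, 7, 8, 9, 10, 11, 12}, which is all 12 nutrients.
No 4 of the 7 dishes cover everything (all 35 combinations miss at least one nutrient), so 5 is optimal.

5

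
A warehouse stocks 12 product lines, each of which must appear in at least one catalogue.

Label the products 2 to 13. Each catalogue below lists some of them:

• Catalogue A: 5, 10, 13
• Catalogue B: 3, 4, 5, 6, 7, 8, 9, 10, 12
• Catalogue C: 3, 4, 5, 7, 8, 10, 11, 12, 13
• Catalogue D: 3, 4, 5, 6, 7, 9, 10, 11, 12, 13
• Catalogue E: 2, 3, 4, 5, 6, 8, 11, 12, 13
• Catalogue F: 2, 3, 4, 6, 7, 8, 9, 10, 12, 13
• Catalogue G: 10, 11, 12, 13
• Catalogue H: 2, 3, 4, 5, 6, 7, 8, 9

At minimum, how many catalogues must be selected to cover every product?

D and F together: D ∪ F = {2, 3, 4, 5, 6, 7, 8, 9, 10, 11, 12, 13} — every product is covered.
No single catalogue has all 12 products (the largest, D, has 10), so 2 is optimal.

2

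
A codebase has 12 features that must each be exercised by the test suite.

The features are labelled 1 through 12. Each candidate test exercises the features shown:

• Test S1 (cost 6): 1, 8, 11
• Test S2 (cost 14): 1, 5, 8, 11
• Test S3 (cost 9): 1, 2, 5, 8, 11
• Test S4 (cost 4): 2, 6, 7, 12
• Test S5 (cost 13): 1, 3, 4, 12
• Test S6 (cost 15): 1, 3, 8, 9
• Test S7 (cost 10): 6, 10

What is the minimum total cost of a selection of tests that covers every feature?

51

S3, S4, S5, S6, S7 together cover every feature (S3 ∪ S4 ∪ S5 ∪ S6 ∪ S7 = {1, 2, 3, 4, 5, 6, 7, 8, 9, 10, 11, 12}); total cost 9 + 4 + 13 + 15 + 10 = 51.
The greedy pick S4, S1, S5, S3, S7, S6 costs 57; no covering selection beats 51.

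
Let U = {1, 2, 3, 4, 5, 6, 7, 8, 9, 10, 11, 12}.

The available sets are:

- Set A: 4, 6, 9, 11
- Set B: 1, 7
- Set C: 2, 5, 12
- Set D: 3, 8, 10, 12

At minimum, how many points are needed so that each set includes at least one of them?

3

H = {4, 7, 12} meets every set (each contains at least one member of H), and |H| = 3.
The sets A, B, D are pairwise disjoint, so any hitting set needs a separate point for each — at least 3. Hence 3 is optimal.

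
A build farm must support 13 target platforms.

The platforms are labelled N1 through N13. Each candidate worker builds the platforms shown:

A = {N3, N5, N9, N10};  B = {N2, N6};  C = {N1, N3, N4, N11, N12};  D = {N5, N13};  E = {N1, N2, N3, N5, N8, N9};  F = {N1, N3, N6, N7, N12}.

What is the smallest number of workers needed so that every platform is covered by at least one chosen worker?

A and C and D and E and F together: A ∪ C ∪ D ∪ E ∪ F = {N1, N2, N3, N4, N5, N6, N7, N8, N9, N10, N11, N12, N13} — every platform is covered.
No 4 of the 6 workers cover everything (all 15 combinations miss at least one platform), so 5 is optimal.

5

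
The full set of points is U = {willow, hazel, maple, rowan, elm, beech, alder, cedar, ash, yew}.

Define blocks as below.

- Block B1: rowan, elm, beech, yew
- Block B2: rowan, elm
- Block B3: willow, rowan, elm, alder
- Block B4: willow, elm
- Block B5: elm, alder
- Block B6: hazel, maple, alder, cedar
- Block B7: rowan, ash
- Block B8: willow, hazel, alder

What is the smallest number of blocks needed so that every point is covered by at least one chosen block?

4

Take {B1, B4, B6, B7}. Their union is {willow, hazel, maple, rowan, elm, beech, alder, cedar, ash, yew}, which is all 10 points.
No 3 of the 8 blocks cover everything (all 56 combinations miss at least one point), so 4 is optimal.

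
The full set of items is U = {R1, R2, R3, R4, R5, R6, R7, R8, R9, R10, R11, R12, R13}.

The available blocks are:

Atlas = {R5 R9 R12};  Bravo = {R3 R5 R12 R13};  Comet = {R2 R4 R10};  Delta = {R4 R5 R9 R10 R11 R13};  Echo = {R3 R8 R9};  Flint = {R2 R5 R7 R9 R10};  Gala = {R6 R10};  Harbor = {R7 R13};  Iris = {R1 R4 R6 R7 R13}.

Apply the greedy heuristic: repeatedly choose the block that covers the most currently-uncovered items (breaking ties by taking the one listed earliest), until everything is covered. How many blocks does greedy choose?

Greedy: pick Delta (covers 6 new) → pick Iris (covers 3 new) → pick Bravo (covers 2 new) → pick Comet (covers 1 new) → pick Echo (covers 1 new). Total picks: 5.

5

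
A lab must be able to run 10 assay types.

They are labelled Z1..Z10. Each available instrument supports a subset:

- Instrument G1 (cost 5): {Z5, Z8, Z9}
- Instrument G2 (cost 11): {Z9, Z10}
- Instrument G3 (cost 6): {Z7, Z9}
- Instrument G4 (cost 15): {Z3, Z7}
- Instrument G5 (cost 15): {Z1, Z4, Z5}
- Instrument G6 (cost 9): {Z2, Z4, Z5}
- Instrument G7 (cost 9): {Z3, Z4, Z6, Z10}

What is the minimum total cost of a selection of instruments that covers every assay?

44

G1, G3, G5, G6, G7 together cover every assay (G1 ∪ G3 ∪ G5 ∪ G6 ∪ G7 = {Z1, Z2, Z3, Z4, Z5, Z6, Z7, Z8, Z9, Z10}); total cost 5 + 6 + 15 + 9 + 9 = 44.
No covering selection has total cost below 44.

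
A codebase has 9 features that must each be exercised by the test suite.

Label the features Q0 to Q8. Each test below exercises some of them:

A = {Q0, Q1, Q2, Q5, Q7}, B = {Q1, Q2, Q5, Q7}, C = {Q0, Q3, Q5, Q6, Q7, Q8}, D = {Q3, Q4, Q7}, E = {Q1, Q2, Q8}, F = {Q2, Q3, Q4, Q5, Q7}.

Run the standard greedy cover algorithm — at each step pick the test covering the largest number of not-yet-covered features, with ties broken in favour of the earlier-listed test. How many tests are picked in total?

3

Greedy: pick C (covers 6 new) → pick A (covers 2 new) → pick D (covers 1 new). Total picks: 3.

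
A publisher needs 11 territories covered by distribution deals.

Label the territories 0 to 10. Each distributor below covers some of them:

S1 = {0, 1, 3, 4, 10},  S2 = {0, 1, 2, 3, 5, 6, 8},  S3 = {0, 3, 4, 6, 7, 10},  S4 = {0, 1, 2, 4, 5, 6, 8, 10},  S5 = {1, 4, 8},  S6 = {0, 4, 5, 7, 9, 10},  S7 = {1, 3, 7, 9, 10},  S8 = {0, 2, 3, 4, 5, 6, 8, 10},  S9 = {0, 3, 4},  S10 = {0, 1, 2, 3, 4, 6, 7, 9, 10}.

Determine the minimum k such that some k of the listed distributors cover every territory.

2

S2 and S6 together: S2 ∪ S6 = {0, 1, 2, 3, 4, 5, 6, 7, 8, 9, 10} — every territory is covered.
No single distributor has all 11 territories (the largest, S10, has 9), so 2 is optimal.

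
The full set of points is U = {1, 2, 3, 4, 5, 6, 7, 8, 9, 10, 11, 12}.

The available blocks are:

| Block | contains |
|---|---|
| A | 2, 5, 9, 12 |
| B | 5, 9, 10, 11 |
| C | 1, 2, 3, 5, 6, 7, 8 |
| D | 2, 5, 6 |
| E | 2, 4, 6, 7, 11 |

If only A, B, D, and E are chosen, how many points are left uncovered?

Union of A, B, D, E = {2, 4, 5, 6, 7, 9, 10, 11, 12}.
Not covered: 1, 3, 8 — 3 points.

3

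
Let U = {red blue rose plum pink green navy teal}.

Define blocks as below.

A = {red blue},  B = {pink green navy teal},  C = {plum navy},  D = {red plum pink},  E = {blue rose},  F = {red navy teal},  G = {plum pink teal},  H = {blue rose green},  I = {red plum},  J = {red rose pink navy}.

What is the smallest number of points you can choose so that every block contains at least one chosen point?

3

Take T = {blue, plum, navy}. Each listed block contains at least one of these, so T is a hitting set of size 3.
The blocks B, E, I are pairwise disjoint, so any hitting set needs a separate point for each — at least 3. Hence 3 is optimal.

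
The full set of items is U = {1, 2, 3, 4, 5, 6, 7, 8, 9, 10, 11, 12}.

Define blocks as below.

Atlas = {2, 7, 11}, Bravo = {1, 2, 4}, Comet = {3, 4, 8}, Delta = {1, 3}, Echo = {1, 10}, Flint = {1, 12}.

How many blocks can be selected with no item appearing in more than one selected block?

3

Atlas, Comet, Echo are pairwise disjoint (Atlas={2,7,11}; Comet={3,4,8}; Echo={1,10}).
Every remaining block overlaps one of these, and no 4 of the listed blocks are pairwise disjoint, so 3 is the maximum.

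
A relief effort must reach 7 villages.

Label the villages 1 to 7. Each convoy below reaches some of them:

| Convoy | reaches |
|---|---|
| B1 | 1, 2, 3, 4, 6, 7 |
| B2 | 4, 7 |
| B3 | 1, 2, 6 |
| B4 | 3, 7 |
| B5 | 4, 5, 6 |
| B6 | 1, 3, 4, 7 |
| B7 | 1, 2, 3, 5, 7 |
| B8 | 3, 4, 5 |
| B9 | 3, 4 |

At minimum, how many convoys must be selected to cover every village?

Take {B1, B5}. Their union is {1, 2, 3, 4, 5, 6, 7}, which is all 7 villages.
No single convoy has all 7 villages (the largest, B1, has 6), so 2 is optimal.

2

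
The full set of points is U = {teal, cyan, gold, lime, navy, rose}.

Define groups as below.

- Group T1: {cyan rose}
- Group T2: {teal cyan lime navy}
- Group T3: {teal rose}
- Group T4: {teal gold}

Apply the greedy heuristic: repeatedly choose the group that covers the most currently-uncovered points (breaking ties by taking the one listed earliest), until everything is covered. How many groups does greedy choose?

Greedy: pick T2 (covers 4 new) → pick T1 (covers 1 new) → pick T4 (covers 1 new). Total picks: 3.

3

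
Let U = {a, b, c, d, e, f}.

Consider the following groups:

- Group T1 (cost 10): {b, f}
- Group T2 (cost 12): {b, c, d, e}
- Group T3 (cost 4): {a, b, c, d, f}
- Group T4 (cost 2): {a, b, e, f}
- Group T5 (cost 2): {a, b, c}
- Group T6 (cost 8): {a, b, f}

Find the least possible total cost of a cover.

6

T3, T4 together cover every item (T3 ∪ T4 = {a, b, c, d, e, f}); total cost 4 + 2 = 6.
No covering selection has total cost below 6.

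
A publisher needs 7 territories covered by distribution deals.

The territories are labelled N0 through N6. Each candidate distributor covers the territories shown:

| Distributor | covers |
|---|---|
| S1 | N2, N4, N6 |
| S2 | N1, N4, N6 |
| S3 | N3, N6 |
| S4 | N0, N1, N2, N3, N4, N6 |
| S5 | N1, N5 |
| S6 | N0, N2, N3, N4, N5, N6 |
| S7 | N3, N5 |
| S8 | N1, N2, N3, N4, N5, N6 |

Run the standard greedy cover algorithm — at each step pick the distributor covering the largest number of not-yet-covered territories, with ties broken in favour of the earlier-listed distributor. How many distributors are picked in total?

2

Greedy: pick S4 (covers 6 new) → pick S5 (covers 1 new). Total picks: 2.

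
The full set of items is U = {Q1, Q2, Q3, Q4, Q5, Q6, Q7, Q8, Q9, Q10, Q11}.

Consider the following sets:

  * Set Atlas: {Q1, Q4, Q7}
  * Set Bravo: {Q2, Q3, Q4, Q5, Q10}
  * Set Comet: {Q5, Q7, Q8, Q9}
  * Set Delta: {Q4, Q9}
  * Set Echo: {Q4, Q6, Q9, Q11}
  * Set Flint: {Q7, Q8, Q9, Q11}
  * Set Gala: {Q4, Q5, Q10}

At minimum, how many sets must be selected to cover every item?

Atlas and Bravo and Comet and Echo together: Atlas ∪ Bravo ∪ Comet ∪ Echo = {Q1, Q2, Q3, Q4, Q5, Q6, Q7, Q8, Q9, Q10, Q11} — every item is covered.
No 3 of the 7 sets cover everything (all 35 combinations miss at least one item), so 4 is optimal.

4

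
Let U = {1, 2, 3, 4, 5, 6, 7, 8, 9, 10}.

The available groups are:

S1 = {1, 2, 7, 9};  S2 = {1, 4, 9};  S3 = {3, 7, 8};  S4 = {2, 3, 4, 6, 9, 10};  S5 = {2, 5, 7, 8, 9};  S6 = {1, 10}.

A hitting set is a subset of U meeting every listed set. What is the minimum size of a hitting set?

H = {1, 4, 8} meets every group (each contains at least one member of H), and |H| = 3.
No choice of 2 points meets every group, so 3 is the minimum.

3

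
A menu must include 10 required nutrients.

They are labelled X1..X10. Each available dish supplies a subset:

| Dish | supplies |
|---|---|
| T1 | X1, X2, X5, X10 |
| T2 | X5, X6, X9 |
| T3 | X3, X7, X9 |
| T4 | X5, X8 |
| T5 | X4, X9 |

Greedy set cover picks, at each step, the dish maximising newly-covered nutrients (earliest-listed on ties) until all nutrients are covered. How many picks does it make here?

5

Greedy: pick T1 (covers 4 new) → pick T3 (covers 3 new) → pick T2 (covers 1 new) → pick T4 (covers 1 new) → pick T5 (covers 1 new). Total picks: 5.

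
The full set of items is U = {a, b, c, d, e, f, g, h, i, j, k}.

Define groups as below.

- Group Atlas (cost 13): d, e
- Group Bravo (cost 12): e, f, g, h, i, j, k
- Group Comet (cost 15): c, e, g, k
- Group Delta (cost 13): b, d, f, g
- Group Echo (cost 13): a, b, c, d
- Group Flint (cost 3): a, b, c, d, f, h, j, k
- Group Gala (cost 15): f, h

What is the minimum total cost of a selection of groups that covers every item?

15

Bravo, Flint together cover every item (Bravo ∪ Flint = {a, b, c, d, e, f, g, h, i, j, k}); total cost 12 + 3 = 15.
No covering selection has total cost below 15.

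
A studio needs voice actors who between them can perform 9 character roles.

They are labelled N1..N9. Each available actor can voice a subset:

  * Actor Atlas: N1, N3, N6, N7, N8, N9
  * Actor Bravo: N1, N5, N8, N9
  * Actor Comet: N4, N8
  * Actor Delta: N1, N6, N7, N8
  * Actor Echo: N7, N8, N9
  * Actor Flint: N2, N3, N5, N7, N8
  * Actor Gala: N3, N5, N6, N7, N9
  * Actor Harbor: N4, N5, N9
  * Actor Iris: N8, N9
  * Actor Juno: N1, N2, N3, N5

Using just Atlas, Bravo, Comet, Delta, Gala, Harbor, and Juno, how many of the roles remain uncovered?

Union of Atlas, Bravo, Comet, Delta, Gala, Harbor, Juno = {N1, N2, N3, N4, N5, N6, N7, N8, N9} — that's every role, so 0 are uncovered.

0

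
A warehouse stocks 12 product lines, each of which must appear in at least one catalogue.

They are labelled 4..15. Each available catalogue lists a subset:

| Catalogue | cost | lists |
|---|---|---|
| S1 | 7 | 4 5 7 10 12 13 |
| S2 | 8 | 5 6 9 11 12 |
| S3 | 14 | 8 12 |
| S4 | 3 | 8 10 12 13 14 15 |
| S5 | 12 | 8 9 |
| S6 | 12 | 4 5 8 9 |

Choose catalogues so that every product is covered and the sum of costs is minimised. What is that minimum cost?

S1, S2, S4 together cover every product (S1 ∪ S2 ∪ S4 = {4, 5, 6, 7, 8, 9, 10, 11, 12, 13, 14, 15}); total cost 7 + 8 + 3 = 18.
No covering selection has total cost below 18.

18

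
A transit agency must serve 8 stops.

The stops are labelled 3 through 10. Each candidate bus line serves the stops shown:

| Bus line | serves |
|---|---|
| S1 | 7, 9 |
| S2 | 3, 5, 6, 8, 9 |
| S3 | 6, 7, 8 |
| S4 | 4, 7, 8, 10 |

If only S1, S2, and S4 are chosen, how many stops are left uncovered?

0

Union of S1, S2, S4 = {3, 4, 5, 6, 7, 8, 9, 10} — that's every stop, so 0 are uncovered.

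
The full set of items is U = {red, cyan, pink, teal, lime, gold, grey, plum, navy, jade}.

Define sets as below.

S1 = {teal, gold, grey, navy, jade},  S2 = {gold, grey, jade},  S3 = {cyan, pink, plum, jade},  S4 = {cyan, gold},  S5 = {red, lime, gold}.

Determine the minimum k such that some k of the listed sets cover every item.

Take {S1, S3, S5}. Their union is {red, cyan, pink, teal, lime, gold, grey, plum, navy, jade}, which is all 10 items.
Only S5 contains red, so S5 is forced; the remaining 7 items need at least 2 more sets (each remaining set adds at most 4) — so at least 3 sets are needed, and 3 is optimal.

3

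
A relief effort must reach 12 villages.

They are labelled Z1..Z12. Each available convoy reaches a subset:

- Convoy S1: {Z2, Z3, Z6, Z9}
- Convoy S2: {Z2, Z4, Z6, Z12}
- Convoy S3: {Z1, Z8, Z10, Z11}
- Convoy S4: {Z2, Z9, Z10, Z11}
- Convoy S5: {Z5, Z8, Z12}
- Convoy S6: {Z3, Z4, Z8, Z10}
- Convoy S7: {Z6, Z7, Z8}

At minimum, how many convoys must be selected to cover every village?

5

S3 and S4 and S5 and S6 and S7 together: S3 ∪ S4 ∪ S5 ∪ S6 ∪ S7 = {Z1, Z2, Z3, Z4, Z5, Z6, Z7, Z8, Z9, Z10, Z11, Z12} — every village is covered.
No 4 of the 7 convoys cover everything (all 35 combinations miss at least one village), so 5 is optimal.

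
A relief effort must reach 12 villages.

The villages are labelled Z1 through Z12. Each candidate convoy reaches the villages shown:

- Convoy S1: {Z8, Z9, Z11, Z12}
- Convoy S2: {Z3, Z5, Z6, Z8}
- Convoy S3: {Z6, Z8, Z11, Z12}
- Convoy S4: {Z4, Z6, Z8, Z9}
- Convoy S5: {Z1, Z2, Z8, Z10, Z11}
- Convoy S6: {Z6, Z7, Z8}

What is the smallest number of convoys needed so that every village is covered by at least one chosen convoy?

Take {S2, S3, S4, S5, S6}. Their union is {Z1, Z2, Z3, Z4, Z5, Z6, Z7, Z8, Z9, Z10, Z11, Z12}, which is all 12 villages.
No 4 of the 6 convoys cover everything (all 15 combinations miss at least one village), so 5 is optimal.

5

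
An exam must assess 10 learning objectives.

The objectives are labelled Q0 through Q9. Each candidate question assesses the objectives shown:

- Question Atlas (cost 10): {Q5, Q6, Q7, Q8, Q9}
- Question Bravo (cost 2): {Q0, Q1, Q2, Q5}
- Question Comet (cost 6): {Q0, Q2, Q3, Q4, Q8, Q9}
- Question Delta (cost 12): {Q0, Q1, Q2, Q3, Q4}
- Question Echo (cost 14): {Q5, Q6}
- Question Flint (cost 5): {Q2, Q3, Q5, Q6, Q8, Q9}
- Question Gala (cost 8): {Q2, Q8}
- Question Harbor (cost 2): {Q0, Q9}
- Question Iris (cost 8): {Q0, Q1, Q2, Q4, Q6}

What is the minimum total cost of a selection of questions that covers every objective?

18

Atlas, Bravo, Comet together cover every objective (Atlas ∪ Bravo ∪ Comet = {Q0, Q1, Q2, Q3, Q4, Q5, Q6, Q7, Q8, Q9}); total cost 10 + 2 + 6 = 18.
The greedy pick Bravo, Flint, Comet, Atlas costs 23; no covering selection beats 18.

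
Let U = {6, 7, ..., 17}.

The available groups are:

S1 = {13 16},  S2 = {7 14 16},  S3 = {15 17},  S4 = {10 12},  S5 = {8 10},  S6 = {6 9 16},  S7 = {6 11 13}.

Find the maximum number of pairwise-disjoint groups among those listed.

S2, S3, S4, S7 are pairwise disjoint (S2={7,14,16}; S3={15,17}; S4={10,12}; S7={6,11,13}).
Every remaining group overlaps one of these, and no 5 of the listed groups are pairwise disjoint, so 4 is the maximum.

4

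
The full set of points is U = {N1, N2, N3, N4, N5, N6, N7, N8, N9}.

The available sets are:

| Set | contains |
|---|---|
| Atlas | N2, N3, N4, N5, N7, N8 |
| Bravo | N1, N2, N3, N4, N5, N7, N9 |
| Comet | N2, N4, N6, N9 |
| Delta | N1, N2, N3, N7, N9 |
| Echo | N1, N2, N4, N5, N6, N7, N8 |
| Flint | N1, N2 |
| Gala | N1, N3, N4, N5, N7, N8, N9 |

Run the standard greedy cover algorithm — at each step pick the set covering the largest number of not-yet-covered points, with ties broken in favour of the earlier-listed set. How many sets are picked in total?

2

Greedy: pick Bravo (covers 7 new) → pick Echo (covers 2 new). Total picks: 2.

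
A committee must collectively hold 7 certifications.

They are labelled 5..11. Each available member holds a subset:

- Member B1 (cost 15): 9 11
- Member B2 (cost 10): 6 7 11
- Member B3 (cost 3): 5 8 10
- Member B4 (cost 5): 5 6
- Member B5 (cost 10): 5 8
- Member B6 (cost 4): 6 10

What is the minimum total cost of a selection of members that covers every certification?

28

B1, B2, B3 together cover every certification (B1 ∪ B2 ∪ B3 = {5, 6, 7, 8, 9, 10, 11}); total cost 15 + 10 + 3 = 28.
No covering selection has total cost below 28.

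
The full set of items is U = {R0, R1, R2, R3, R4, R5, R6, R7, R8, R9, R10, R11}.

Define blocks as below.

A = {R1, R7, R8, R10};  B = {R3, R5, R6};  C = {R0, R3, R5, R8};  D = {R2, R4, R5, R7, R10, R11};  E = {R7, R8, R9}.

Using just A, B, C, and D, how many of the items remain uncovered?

Union of A, B, C, D = {R0, R1, R2, R3, R4, R5, R6, R7, R8, R10, R11}.
Not covered: R9 — 1 item.

1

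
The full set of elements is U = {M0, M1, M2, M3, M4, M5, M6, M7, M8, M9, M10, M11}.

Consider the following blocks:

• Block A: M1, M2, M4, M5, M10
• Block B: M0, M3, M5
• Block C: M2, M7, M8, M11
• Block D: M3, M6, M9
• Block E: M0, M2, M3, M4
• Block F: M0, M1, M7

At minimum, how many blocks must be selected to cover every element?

4

A, C, D, and E cover everything between them: the union {M0, M1, M2, M3, M4, M5, M6, M7, M8, M9, M10, M11} is all of U.
Only A contains M10, so A is forced; the remaining 7 elements need at least 3 more blocks (each remaining block adds at most 3) — so at least 4 blocks are needed, and 4 is optimal.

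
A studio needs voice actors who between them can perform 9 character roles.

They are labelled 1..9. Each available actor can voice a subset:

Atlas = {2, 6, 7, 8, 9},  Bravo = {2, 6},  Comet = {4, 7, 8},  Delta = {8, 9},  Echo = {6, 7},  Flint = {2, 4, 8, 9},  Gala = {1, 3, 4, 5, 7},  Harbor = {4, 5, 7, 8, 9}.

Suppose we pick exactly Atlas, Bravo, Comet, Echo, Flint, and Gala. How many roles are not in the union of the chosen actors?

Union of Atlas, Bravo, Comet, Echo, Flint, Gala = {1, 2, 3, 4, 5, 6, 7, 8, 9} — that's every role, so 0 are uncovered.

0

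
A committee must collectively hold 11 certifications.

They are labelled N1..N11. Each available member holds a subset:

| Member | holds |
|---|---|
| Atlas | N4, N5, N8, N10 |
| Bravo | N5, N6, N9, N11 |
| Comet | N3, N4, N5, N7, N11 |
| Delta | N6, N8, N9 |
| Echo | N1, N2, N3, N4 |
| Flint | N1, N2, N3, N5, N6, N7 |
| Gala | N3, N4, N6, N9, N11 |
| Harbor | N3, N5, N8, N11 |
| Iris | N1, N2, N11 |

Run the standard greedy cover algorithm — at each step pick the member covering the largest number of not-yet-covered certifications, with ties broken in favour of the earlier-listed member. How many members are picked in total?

Greedy: pick Flint (covers 6 new) → pick Atlas (covers 3 new) → pick Bravo (covers 2 new). Total picks: 3.

3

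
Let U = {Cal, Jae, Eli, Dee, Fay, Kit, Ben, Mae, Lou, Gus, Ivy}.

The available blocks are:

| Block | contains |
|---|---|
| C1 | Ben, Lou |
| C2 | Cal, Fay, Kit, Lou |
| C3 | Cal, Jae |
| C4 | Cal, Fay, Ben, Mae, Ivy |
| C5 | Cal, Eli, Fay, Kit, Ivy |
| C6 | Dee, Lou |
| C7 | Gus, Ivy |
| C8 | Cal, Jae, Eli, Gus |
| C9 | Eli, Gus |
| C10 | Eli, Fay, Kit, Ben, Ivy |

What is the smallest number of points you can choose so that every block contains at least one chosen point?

4

The 4 points {Cal, Eli, Lou, Gus} hit every block.
No choice of 3 points meets every block, so 4 is the minimum.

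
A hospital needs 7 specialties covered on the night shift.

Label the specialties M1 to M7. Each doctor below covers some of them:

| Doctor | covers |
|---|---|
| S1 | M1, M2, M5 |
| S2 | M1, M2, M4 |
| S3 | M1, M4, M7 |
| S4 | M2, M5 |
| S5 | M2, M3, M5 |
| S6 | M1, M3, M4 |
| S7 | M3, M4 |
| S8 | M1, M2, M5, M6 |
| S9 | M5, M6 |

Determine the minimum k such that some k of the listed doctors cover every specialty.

Take {S3, S6, S8}. Their union is {M1, M2, M3, M4, M5, M6, M7}, which is all 7 specialties.
Only S3 contains M7, so S3 is forced; the remaining 4 specialties need at least 2 more doctors (each remaining doctor adds at most 3) — so at least 3 doctors are needed, and 3 is optimal.

3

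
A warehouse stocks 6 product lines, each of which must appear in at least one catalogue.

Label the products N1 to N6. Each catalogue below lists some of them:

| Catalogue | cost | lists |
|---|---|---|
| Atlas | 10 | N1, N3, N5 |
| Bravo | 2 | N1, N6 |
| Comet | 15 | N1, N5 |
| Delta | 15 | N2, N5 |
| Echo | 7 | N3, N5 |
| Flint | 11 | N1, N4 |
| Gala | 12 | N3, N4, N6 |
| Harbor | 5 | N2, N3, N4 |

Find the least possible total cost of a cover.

14

Bravo, Echo, Harbor together cover every product (Bravo ∪ Echo ∪ Harbor = {N1, N2, N3, N4, N5, N6}); total cost 2 + 7 + 5 = 14.
No covering selection has total cost below 14.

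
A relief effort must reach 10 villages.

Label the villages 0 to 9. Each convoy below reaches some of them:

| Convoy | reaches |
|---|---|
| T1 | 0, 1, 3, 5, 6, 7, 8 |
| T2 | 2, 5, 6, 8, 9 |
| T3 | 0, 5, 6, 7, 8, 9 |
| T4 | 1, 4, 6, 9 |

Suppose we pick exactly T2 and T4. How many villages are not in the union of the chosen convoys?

Union of T2, T4 = {1, 2, 4, 5, 6, 8, 9}.
Not covered: 0, 3, 7 — 3 villages.

3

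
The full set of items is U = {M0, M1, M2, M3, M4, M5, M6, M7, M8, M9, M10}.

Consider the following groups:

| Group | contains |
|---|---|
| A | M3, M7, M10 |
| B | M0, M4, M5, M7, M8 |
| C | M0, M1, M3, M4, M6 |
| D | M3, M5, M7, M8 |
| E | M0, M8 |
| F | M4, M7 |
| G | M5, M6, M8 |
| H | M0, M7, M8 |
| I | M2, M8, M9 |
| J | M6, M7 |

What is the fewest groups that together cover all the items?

4

A, C, G, and I cover everything between them: the union {M0, M1, M2, M3, M4, M5, M6, M7, M8, M9, M10} is all of U.
No 3 of the 10 groups cover everything (all 120 combinations miss at least one item), so 4 is optimal.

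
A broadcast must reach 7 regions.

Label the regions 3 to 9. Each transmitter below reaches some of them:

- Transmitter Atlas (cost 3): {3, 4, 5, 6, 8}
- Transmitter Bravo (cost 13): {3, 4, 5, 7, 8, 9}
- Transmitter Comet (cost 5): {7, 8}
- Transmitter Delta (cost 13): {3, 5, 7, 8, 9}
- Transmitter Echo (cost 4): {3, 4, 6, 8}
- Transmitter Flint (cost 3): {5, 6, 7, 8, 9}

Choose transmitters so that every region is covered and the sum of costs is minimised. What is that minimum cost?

6

Atlas, Flint together cover every region (Atlas ∪ Flint = {3, 4, 5, 6, 7, 8, 9}); total cost 3 + 3 = 6.
No covering selection has total cost below 6.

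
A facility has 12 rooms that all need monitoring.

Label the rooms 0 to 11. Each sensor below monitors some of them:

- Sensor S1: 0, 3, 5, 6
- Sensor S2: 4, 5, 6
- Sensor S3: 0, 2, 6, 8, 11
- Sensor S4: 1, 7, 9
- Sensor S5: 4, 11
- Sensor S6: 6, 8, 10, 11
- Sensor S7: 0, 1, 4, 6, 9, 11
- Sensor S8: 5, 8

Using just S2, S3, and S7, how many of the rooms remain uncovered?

Union of S2, S3, S7 = {0, 1, 2, 4, 5, 6, 8, 9, 11}.
Not covered: 3, 7, 10 — 3 rooms.

3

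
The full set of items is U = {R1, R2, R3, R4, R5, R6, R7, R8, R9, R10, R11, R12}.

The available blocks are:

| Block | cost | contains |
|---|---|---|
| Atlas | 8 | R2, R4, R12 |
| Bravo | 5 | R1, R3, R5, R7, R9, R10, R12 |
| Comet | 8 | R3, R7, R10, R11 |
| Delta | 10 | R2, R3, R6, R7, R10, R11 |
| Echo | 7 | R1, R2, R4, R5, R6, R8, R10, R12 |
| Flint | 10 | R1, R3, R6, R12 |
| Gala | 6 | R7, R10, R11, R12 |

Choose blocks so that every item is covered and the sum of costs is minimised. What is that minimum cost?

18

Bravo, Echo, Gala together cover every item (Bravo ∪ Echo ∪ Gala = {R1, R2, R3, R4, R5, R6, R7, R8, R9, R10, R11, R12}); total cost 5 + 7 + 6 = 18.
No covering selection has total cost below 18.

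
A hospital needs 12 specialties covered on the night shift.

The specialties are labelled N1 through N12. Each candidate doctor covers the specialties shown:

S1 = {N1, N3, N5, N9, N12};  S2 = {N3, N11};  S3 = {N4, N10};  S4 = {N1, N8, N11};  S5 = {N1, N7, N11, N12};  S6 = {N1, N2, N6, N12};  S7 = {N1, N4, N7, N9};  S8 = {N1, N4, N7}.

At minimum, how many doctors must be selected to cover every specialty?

5

Take {S1, S3, S4, S6, S7}. Their union is {N1, N2, N3, N4, N5, N6, N7, N8, N9, N10, N11, N12}, which is all 12 specialties.
Only S1 contains N5, so S1 is forced; the remaining 7 specialties need at least 4 more doctors (each remaining doctor adds at most 2) — so at least 5 doctors are needed, and 5 is optimal.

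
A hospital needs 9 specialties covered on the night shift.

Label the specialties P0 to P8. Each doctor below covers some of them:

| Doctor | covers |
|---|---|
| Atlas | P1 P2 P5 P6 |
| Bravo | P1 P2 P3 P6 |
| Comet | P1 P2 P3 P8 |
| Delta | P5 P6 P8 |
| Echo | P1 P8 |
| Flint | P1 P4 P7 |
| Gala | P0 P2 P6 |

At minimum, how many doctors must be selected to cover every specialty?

4

Comet and Delta and Flint and Gala together: Comet ∪ Delta ∪ Flint ∪ Gala = {P0, P1, P2, P3, P4, P5, P6, P7, P8} — every specialty is covered.
No 3 of the 7 doctors cover everything (all 35 combinations miss at least one specialty), so 4 is optimal.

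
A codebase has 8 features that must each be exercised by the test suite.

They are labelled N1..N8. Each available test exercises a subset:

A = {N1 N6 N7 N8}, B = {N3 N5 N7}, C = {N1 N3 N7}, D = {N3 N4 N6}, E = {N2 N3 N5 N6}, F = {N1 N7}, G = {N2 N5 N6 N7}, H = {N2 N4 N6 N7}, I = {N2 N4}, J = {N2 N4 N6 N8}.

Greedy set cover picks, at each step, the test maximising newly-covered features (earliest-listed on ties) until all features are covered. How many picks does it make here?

3

Greedy: pick A (covers 4 new) → pick E (covers 3 new) → pick D (covers 1 new). Total picks: 3.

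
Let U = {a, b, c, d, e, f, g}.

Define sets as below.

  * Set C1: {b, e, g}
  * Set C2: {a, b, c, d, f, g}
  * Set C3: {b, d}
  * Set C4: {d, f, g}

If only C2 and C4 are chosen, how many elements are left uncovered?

1

Union of C2, C4 = {a, b, c, d, f, g}.
Not covered: e — 1 element.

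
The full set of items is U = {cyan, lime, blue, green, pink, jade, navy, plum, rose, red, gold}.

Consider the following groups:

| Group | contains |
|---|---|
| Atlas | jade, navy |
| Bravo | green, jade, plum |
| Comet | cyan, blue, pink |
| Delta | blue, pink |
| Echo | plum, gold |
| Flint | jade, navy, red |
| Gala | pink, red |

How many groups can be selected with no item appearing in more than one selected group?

Atlas, Delta, Echo are pairwise disjoint (Atlas={jade,navy}; Delta={blue,pink}; Echo={plum,gold}).
Every remaining group overlaps one of these, and no 4 of the listed groups are pairwise disjoint, so 3 is the maximum.

3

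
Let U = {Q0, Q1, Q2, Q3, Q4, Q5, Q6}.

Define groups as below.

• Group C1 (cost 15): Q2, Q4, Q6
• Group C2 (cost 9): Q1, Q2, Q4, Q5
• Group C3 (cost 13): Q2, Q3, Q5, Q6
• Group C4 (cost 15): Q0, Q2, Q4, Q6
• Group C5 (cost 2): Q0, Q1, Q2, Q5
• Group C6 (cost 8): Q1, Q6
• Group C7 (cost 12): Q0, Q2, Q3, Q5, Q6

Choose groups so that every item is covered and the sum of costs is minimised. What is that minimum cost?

C2, C7 together cover every item (C2 ∪ C7 = {Q0, Q1, Q2, Q3, Q4, Q5, Q6}); total cost 9 + 12 = 21.
The greedy pick C5, C7, C2 costs 23; no covering selection beats 21.

21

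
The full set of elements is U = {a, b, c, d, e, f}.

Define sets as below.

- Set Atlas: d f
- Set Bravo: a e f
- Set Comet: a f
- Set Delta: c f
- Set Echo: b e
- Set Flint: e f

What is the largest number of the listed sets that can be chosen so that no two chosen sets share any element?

Comet, Echo are pairwise disjoint (Comet={a,f}; Echo={b,e}).
Every remaining set overlaps one of these, and no 3 of the listed sets are pairwise disjoint, so 2 is the maximum.

2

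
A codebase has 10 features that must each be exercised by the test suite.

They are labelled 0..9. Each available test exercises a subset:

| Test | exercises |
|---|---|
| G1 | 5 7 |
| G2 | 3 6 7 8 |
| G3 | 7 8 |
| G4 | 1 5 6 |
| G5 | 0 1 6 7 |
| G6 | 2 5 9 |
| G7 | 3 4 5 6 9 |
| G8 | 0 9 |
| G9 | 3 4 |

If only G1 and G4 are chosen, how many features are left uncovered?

6

Union of G1, G4 = {1, 5, 6, 7}.
Not covered: 0, 2, 3, 4, 8, 9 — 6 features.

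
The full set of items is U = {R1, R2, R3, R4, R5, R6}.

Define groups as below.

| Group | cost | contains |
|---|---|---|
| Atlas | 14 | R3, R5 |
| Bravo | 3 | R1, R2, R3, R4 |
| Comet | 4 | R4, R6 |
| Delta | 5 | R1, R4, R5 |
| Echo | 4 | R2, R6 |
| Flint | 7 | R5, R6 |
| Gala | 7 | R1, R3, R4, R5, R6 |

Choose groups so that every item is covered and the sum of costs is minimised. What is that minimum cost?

10

Bravo, Gala together cover every item (Bravo ∪ Gala = {R1, R2, R3, R4, R5, R6}); total cost 3 + 7 = 10.
No covering selection has total cost below 10.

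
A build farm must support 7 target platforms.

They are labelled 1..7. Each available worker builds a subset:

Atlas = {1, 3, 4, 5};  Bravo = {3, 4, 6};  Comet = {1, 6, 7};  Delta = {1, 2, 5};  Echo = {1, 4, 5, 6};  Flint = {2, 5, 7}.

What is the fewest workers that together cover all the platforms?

Atlas and Bravo and Flint together: Atlas ∪ Bravo ∪ Flint = {1, 2, 3, 4, 5, 6, 7} — every platform is covered.
No 2 of the 6 workers cover everything (all 15 combinations miss at least one platform), so 3 is optimal.

3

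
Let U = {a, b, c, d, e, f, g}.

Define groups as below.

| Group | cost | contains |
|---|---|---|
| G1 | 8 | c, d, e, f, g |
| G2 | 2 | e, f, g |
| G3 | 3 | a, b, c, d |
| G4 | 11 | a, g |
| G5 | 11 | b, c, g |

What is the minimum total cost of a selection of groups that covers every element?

5

G2, G3 together cover every element (G2 ∪ G3 = {a, b, c, d, e, f, g}); total cost 2 + 3 = 5.
No covering selection has total cost below 5.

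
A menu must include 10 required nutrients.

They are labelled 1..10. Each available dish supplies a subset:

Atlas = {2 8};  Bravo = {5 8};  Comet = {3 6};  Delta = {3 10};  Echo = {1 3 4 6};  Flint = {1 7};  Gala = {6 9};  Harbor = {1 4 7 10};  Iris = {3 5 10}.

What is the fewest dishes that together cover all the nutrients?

4

Atlas and Gala and Harbor and Iris together: Atlas ∪ Gala ∪ Harbor ∪ Iris = {1, 2, 3, 4, 5, 6, 7, 8, 9, 10} — every nutrient is covered.
No 3 of the 9 dishes cover everything (all 84 combinations miss at least one nutrient), so 4 is optimal.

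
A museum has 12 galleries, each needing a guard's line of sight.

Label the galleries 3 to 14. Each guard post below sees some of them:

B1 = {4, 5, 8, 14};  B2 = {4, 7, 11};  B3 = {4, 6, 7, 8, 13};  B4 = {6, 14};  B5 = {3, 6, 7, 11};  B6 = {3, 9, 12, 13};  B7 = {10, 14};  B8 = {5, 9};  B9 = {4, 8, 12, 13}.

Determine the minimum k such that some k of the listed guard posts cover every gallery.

B5 and B7 and B8 and B9 together: B5 ∪ B7 ∪ B8 ∪ B9 = {3, 4, 5, 6, 7, 8, 9, 10, 11, 12, 13, 14} — every gallery is covered.
No 3 of the 9 guard posts cover everything (all 84 combinations miss at least one gallery), so 4 is optimal.

4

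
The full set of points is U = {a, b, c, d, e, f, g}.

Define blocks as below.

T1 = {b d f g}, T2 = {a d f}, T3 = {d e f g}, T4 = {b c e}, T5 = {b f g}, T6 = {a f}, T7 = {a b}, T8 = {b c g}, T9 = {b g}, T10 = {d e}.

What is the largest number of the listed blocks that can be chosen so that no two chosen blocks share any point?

T6, T9, T10 are pairwise disjoint (T6={a,f}; T9={b,g}; T10={d,e}).
Every remaining block overlaps one of these, and no 4 of the listed blocks are pairwise disjoint, so 3 is the maximum.

3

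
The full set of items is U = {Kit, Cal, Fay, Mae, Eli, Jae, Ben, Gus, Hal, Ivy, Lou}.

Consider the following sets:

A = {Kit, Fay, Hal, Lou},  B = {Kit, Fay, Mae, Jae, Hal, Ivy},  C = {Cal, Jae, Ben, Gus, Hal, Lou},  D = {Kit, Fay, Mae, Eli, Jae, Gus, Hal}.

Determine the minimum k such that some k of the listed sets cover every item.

Take {B, C, D}. Their union is {Kit, Cal, Fay, Mae, Eli, Jae, Ben, Gus, Hal, Ivy, Lou}, which is all 11 items.
Only C contains Cal, so C is forced; the remaining 5 items need at least 2 more sets (each remaining set adds at most 4) — so at least 3 sets are needed, and 3 is optimal.

3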